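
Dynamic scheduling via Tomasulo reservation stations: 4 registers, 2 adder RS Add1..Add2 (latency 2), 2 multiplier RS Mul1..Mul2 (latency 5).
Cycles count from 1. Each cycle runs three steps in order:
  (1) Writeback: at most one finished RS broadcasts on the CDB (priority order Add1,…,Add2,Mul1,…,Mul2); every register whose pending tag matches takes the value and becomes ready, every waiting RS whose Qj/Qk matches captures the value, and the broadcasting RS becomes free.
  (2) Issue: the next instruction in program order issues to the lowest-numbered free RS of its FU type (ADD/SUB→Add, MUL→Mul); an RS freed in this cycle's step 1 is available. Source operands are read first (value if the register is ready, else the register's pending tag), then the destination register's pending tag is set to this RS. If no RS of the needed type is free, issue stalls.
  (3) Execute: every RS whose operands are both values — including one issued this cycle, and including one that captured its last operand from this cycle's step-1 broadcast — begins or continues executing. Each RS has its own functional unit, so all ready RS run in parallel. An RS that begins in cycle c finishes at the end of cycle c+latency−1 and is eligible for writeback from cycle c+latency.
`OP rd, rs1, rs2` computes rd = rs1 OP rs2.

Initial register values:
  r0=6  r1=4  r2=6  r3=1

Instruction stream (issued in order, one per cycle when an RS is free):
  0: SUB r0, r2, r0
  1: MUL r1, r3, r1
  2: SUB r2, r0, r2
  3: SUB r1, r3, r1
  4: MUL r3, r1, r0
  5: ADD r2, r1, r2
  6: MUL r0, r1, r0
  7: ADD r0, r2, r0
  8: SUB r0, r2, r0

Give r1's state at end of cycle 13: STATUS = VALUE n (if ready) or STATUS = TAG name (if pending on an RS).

STATUS = VALUE -3

c1: issue SUB r0<-Add1 | r0:Add1,r1:4,r2:6,r3:1
c2: issue MUL r1<-Mul1 | r0:Add1,r1:Mul1,r2:6,r3:1
c3: CDB Add1=0; issue SUB r2<-Add1 | r0:0,r1:Mul1,r2:Add1,r3:1
c4: issue SUB r1<-Add2 | r0:0,r1:Add2,r2:Add1,r3:1
c5: CDB Add1=-6; issue MUL r3<-Mul2 | r0:0,r1:Add2,r2:-6,r3:Mul2
c6: issue ADD r2<-Add1 | r0:0,r1:Add2,r2:Add1,r3:Mul2
c7: CDB Mul1=4; issue MUL r0<-Mul1 | r0:Mul1,r1:Add2,r2:Add1,r3:Mul2
c8: stall | r0:Mul1,r1:Add2,r2:Add1,r3:Mul2
c9: CDB Add2=-3; issue ADD r0<-Add2 | r0:Add2,r1:-3,r2:Add1,r3:Mul2
c10: stall | r0:Add2,r1:-3,r2:Add1,r3:Mul2
c11: CDB Add1=-9; issue SUB r0<-Add1 | r0:Add1,r1:-3,r2:-9,r3:Mul2
c12: - | r0:Add1,r1:-3,r2:-9,r3:Mul2
c13: - | r0:Add1,r1:-3,r2:-9,r3:Mul2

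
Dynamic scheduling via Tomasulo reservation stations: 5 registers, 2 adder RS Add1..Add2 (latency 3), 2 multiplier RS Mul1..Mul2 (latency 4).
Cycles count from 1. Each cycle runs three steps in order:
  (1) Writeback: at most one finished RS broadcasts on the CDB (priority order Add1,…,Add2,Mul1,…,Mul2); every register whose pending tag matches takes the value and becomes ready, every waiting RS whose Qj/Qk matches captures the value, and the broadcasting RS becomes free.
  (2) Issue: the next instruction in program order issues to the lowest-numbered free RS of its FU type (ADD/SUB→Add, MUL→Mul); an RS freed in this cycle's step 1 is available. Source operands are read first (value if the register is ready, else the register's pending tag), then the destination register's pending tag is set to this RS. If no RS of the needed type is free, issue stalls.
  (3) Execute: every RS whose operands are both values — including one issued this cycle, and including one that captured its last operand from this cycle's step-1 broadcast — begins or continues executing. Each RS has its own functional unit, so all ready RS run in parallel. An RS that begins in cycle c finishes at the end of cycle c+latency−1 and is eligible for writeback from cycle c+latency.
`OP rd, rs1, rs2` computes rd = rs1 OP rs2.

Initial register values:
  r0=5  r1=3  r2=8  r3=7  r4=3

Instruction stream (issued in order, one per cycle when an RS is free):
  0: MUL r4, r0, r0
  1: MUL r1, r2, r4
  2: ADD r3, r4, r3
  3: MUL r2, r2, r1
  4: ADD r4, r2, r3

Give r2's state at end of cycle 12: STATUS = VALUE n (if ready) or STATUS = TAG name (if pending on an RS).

STATUS = TAG Mul1

c1: issue MUL r4<-Mul1 | r0:5,r1:3,r2:8,r3:7,r4:Mul1
c2: issue MUL r1<-Mul2 | r0:5,r1:Mul2,r2:8,r3:7,r4:Mul1
c3: issue ADD r3<-Add1 | r0:5,r1:Mul2,r2:8,r3:Add1,r4:Mul1
c4: stall | r0:5,r1:Mul2,r2:8,r3:Add1,r4:Mul1
c5: CDB Mul1=25; issue MUL r2<-Mul1 | r0:5,r1:Mul2,r2:Mul1,r3:Add1,r4:25
c6: issue ADD r4<-Add2 | r0:5,r1:Mul2,r2:Mul1,r3:Add1,r4:Add2
c7: - | r0:5,r1:Mul2,r2:Mul1,r3:Add1,r4:Add2
c8: CDB Add1=32 | r0:5,r1:Mul2,r2:Mul1,r3:32,r4:Add2
c9: CDB Mul2=200 | r0:5,r1:200,r2:Mul1,r3:32,r4:Add2
c10: - | r0:5,r1:200,r2:Mul1,r3:32,r4:Add2
c11: - | r0:5,r1:200,r2:Mul1,r3:32,r4:Add2
c12: - | r0:5,r1:200,r2:Mul1,r3:32,r4:Add2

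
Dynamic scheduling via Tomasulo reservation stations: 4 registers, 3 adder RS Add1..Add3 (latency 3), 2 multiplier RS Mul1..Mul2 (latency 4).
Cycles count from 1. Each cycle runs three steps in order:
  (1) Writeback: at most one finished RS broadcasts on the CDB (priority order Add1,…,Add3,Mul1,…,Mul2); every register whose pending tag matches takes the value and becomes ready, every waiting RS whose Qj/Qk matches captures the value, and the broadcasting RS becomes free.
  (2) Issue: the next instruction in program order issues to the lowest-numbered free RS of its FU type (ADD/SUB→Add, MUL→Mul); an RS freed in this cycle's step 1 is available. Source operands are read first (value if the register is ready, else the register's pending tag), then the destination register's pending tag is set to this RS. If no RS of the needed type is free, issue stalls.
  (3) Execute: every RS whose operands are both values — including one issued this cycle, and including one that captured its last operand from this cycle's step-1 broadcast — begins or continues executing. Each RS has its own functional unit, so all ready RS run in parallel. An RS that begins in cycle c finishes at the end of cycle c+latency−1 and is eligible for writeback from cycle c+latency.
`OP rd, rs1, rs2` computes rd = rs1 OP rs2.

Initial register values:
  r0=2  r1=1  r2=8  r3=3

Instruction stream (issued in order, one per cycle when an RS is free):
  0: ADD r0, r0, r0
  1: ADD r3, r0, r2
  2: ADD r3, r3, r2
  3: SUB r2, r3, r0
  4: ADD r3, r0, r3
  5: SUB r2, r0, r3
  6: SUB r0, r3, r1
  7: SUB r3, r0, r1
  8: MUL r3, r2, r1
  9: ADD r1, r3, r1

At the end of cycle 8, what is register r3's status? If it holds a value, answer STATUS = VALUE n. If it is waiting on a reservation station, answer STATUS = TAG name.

  c1: issue ADD r0<-Add1  regs: r0:Add1,r1:1,r2:8,r3:3
  c2: issue ADD r3<-Add2  regs: r0:Add1,r1:1,r2:8,r3:Add2
  c3: issue ADD r3<-Add3  regs: r0:Add1,r1:1,r2:8,r3:Add3
  c4: CDB Add1=4; issue SUB r2<-Add1  regs: r0:4,r1:1,r2:Add1,r3:Add3
  c5: stall  regs: r0:4,r1:1,r2:Add1,r3:Add3
  c6: stall  regs: r0:4,r1:1,r2:Add1,r3:Add3
  c7: CDB Add2=12; issue ADD r3<-Add2  regs: r0:4,r1:1,r2:Add1,r3:Add2
  c8: stall  regs: r0:4,r1:1,r2:Add1,r3:Add2

STATUS = TAG Add2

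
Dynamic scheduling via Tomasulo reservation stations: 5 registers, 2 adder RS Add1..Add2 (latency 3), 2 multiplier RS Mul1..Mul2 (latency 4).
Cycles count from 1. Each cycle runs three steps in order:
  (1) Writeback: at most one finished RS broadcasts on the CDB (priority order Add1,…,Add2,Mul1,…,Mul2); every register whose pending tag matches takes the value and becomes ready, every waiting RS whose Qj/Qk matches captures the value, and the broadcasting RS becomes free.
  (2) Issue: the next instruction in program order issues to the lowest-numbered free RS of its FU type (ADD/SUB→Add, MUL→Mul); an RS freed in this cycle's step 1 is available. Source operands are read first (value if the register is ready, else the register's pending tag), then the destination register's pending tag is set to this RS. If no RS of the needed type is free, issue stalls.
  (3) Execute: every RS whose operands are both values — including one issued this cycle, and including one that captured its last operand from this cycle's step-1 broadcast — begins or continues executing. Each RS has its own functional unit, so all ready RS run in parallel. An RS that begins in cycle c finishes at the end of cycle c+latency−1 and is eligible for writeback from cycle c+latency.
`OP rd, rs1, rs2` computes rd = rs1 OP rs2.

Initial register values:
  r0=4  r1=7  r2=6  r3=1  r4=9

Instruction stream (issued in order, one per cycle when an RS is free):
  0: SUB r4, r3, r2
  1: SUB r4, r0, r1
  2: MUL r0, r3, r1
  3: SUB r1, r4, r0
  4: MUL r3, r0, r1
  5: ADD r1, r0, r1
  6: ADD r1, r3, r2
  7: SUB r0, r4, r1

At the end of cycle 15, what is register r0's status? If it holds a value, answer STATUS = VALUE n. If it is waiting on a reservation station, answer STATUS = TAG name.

STATUS = TAG Add2

  c1: issue SUB r4<-Add1  regs: r0:4,r1:7,r2:6,r3:1,r4:Add1
  c2: issue SUB r4<-Add2  regs: r0:4,r1:7,r2:6,r3:1,r4:Add2
  c3: issue MUL r0<-Mul1  regs: r0:Mul1,r1:7,r2:6,r3:1,r4:Add2
  c4: CDB Add1=-5; issue SUB r1<-Add1  regs: r0:Mul1,r1:Add1,r2:6,r3:1,r4:Add2
  c5: CDB Add2=-3; issue MUL r3<-Mul2  regs: r0:Mul1,r1:Add1,r2:6,r3:Mul2,r4:-3
  c6: issue ADD r1<-Add2  regs: r0:Mul1,r1:Add2,r2:6,r3:Mul2,r4:-3
  c7: CDB Mul1=7; stall  regs: r0:7,r1:Add2,r2:6,r3:Mul2,r4:-3
  c8: stall  regs: r0:7,r1:Add2,r2:6,r3:Mul2,r4:-3
  c9: stall  regs: r0:7,r1:Add2,r2:6,r3:Mul2,r4:-3
  c10: CDB Add1=-10; issue ADD r1<-Add1  regs: r0:7,r1:Add1,r2:6,r3:Mul2,r4:-3
  c11: stall  regs: r0:7,r1:Add1,r2:6,r3:Mul2,r4:-3
  c12: stall  regs: r0:7,r1:Add1,r2:6,r3:Mul2,r4:-3
  c13: CDB Add2=-3; issue SUB r0<-Add2  regs: r0:Add2,r1:Add1,r2:6,r3:Mul2,r4:-3
  c14: CDB Mul2=-70  regs: r0:Add2,r1:Add1,r2:6,r3:-70,r4:-3
  c15: -  regs: r0:Add2,r1:Add1,r2:6,r3:-70,r4:-3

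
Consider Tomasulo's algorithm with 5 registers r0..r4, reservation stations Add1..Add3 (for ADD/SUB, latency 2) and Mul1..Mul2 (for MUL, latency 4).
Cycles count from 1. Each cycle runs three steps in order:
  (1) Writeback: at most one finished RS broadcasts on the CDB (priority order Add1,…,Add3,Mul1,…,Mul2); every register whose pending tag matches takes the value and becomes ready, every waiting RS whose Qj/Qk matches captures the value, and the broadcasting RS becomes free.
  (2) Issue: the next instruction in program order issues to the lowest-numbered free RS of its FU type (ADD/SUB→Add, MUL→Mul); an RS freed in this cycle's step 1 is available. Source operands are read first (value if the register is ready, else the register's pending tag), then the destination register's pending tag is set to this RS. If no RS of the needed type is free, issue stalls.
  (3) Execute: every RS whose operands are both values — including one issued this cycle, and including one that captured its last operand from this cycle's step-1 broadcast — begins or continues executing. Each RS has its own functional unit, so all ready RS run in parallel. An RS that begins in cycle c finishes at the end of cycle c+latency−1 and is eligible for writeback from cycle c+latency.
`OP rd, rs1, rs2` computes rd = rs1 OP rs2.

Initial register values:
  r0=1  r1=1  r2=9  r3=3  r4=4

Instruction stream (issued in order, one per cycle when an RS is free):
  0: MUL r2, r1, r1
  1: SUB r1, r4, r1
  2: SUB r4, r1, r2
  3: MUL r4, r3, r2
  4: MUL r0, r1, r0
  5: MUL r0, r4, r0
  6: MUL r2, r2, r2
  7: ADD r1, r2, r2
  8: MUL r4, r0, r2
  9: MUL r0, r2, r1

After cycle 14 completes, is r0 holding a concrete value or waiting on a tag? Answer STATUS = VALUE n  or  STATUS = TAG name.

c1: issue MUL r2<-Mul1 | r0:1,r1:1,r2:Mul1,r3:3,r4:4
c2: issue SUB r1<-Add1 | r0:1,r1:Add1,r2:Mul1,r3:3,r4:4
c3: issue SUB r4<-Add2 | r0:1,r1:Add1,r2:Mul1,r3:3,r4:Add2
c4: CDB Add1=3; issue MUL r4<-Mul2 | r0:1,r1:3,r2:Mul1,r3:3,r4:Mul2
c5: CDB Mul1=1; issue MUL r0<-Mul1 | r0:Mul1,r1:3,r2:1,r3:3,r4:Mul2
c6: stall | r0:Mul1,r1:3,r2:1,r3:3,r4:Mul2
c7: CDB Add2=2; stall | r0:Mul1,r1:3,r2:1,r3:3,r4:Mul2
c8: stall | r0:Mul1,r1:3,r2:1,r3:3,r4:Mul2
c9: CDB Mul1=3; issue MUL r0<-Mul1 | r0:Mul1,r1:3,r2:1,r3:3,r4:Mul2
c10: CDB Mul2=3; issue MUL r2<-Mul2 | r0:Mul1,r1:3,r2:Mul2,r3:3,r4:3
c11: issue ADD r1<-Add1 | r0:Mul1,r1:Add1,r2:Mul2,r3:3,r4:3
c12: stall | r0:Mul1,r1:Add1,r2:Mul2,r3:3,r4:3
c13: stall | r0:Mul1,r1:Add1,r2:Mul2,r3:3,r4:3
c14: CDB Mul1=9; issue MUL r4<-Mul1 | r0:9,r1:Add1,r2:Mul2,r3:3,r4:Mul1

STATUS = VALUE 9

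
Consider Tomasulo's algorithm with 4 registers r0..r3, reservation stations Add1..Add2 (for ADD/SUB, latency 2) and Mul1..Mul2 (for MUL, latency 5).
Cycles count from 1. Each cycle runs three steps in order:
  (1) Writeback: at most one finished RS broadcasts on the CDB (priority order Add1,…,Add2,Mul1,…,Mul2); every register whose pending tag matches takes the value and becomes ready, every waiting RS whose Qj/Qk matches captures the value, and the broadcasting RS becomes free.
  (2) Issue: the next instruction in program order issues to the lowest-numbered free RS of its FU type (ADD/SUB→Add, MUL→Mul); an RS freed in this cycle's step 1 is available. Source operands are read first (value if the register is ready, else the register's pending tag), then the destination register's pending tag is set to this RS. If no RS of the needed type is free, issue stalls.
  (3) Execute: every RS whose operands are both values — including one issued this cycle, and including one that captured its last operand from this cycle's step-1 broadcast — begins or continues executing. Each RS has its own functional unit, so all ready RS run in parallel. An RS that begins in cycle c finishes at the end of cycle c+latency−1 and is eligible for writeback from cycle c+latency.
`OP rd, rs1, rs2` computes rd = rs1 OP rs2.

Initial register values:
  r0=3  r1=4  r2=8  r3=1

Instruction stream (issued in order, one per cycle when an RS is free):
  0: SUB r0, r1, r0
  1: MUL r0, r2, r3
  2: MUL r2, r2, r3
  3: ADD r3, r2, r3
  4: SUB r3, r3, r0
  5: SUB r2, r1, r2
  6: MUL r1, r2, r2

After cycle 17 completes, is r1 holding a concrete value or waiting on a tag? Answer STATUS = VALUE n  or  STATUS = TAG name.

cycle 1: issue SUB r0<-Add1 // r0:Add1,r1:4,r2:8,r3:1
cycle 2: issue MUL r0<-Mul1 // r0:Mul1,r1:4,r2:8,r3:1
cycle 3: CDB Add1=1; issue MUL r2<-Mul2 // r0:Mul1,r1:4,r2:Mul2,r3:1
cycle 4: issue ADD r3<-Add1 // r0:Mul1,r1:4,r2:Mul2,r3:Add1
cycle 5: issue SUB r3<-Add2 // r0:Mul1,r1:4,r2:Mul2,r3:Add2
cycle 6: stall // r0:Mul1,r1:4,r2:Mul2,r3:Add2
cycle 7: CDB Mul1=8; stall // r0:8,r1:4,r2:Mul2,r3:Add2
cycle 8: CDB Mul2=8; stall // r0:8,r1:4,r2:8,r3:Add2
cycle 9: stall // r0:8,r1:4,r2:8,r3:Add2
cycle 10: CDB Add1=9; issue SUB r2<-Add1 // r0:8,r1:4,r2:Add1,r3:Add2
cycle 11: issue MUL r1<-Mul1 // r0:8,r1:Mul1,r2:Add1,r3:Add2
cycle 12: CDB Add1=-4 // r0:8,r1:Mul1,r2:-4,r3:Add2
cycle 13: CDB Add2=1 // r0:8,r1:Mul1,r2:-4,r3:1
cycle 14: - // r0:8,r1:Mul1,r2:-4,r3:1
cycle 15: - // r0:8,r1:Mul1,r2:-4,r3:1
cycle 16: - // r0:8,r1:Mul1,r2:-4,r3:1
cycle 17: CDB Mul1=16 // r0:8,r1:16,r2:-4,r3:1

STATUS = VALUE 16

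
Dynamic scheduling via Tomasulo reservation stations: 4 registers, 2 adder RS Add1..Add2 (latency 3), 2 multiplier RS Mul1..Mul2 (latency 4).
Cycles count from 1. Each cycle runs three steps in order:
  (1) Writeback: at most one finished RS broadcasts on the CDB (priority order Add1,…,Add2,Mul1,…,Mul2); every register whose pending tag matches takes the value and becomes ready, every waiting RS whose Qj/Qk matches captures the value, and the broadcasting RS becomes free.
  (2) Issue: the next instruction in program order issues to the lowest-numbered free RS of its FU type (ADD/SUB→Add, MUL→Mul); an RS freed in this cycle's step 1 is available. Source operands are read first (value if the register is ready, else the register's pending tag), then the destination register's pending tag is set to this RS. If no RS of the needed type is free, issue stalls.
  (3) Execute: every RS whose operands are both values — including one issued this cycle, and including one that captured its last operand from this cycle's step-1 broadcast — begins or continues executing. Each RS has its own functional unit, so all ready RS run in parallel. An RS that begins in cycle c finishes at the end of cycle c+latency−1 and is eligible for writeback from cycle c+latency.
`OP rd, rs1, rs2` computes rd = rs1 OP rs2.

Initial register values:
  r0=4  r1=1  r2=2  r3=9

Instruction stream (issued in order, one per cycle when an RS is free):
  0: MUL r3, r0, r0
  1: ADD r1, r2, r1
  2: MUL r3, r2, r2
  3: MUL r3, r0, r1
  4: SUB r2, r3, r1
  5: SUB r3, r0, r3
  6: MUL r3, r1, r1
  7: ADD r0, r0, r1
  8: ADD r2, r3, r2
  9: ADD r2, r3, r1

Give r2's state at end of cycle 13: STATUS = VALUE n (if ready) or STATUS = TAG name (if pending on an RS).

cycle 1: issue MUL r3<-Mul1 // r0:4,r1:1,r2:2,r3:Mul1
cycle 2: issue ADD r1<-Add1 // r0:4,r1:Add1,r2:2,r3:Mul1
cycle 3: issue MUL r3<-Mul2 // r0:4,r1:Add1,r2:2,r3:Mul2
cycle 4: stall // r0:4,r1:Add1,r2:2,r3:Mul2
cycle 5: CDB Add1=3; stall // r0:4,r1:3,r2:2,r3:Mul2
cycle 6: CDB Mul1=16; issue MUL r3<-Mul1 // r0:4,r1:3,r2:2,r3:Mul1
cycle 7: CDB Mul2=4; issue SUB r2<-Add1 // r0:4,r1:3,r2:Add1,r3:Mul1
cycle 8: issue SUB r3<-Add2 // r0:4,r1:3,r2:Add1,r3:Add2
cycle 9: issue MUL r3<-Mul2 // r0:4,r1:3,r2:Add1,r3:Mul2
cycle 10: CDB Mul1=12; stall // r0:4,r1:3,r2:Add1,r3:Mul2
cycle 11: stall // r0:4,r1:3,r2:Add1,r3:Mul2
cycle 12: stall // r0:4,r1:3,r2:Add1,r3:Mul2
cycle 13: CDB Add1=9; issue ADD r0<-Add1 // r0:Add1,r1:3,r2:9,r3:Mul2

STATUS = VALUE 9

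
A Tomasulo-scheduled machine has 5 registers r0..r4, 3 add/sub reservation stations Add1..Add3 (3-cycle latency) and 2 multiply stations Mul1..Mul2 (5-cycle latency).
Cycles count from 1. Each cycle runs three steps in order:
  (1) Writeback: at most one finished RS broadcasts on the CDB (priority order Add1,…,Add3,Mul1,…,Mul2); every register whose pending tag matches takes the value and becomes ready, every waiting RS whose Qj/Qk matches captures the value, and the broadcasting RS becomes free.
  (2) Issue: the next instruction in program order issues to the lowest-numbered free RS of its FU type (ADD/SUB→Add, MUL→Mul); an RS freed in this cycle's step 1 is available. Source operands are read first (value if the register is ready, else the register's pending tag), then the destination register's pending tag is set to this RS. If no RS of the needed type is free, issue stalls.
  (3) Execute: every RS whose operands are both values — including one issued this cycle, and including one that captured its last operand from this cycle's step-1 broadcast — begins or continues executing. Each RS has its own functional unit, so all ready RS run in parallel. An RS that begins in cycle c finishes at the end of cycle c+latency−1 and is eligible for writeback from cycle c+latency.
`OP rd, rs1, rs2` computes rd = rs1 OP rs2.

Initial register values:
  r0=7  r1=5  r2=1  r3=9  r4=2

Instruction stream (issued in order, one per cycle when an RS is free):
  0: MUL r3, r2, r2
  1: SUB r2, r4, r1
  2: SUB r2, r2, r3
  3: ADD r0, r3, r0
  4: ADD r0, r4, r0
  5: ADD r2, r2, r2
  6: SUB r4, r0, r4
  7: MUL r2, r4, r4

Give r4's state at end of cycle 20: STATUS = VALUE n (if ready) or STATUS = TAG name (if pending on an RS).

c1: issue MUL r3<-Mul1 | r0:7,r1:5,r2:1,r3:Mul1,r4:2
c2: issue SUB r2<-Add1 | r0:7,r1:5,r2:Add1,r3:Mul1,r4:2
c3: issue SUB r2<-Add2 | r0:7,r1:5,r2:Add2,r3:Mul1,r4:2
c4: issue ADD r0<-Add3 | r0:Add3,r1:5,r2:Add2,r3:Mul1,r4:2
c5: CDB Add1=-3; issue ADD r0<-Add1 | r0:Add1,r1:5,r2:Add2,r3:Mul1,r4:2
c6: CDB Mul1=1; stall | r0:Add1,r1:5,r2:Add2,r3:1,r4:2
c7: stall | r0:Add1,r1:5,r2:Add2,r3:1,r4:2
c8: stall | r0:Add1,r1:5,r2:Add2,r3:1,r4:2
c9: CDB Add2=-4; issue ADD r2<-Add2 | r0:Add1,r1:5,r2:Add2,r3:1,r4:2
c10: CDB Add3=8; issue SUB r4<-Add3 | r0:Add1,r1:5,r2:Add2,r3:1,r4:Add3
c11: issue MUL r2<-Mul1 | r0:Add1,r1:5,r2:Mul1,r3:1,r4:Add3
c12: CDB Add2=-8 | r0:Add1,r1:5,r2:Mul1,r3:1,r4:Add3
c13: CDB Add1=10 | r0:10,r1:5,r2:Mul1,r3:1,r4:Add3
c14: - | r0:10,r1:5,r2:Mul1,r3:1,r4:Add3
c15: - | r0:10,r1:5,r2:Mul1,r3:1,r4:Add3
c16: CDB Add3=8 | r0:10,r1:5,r2:Mul1,r3:1,r4:8
c17: - | r0:10,r1:5,r2:Mul1,r3:1,r4:8
c18: - | r0:10,r1:5,r2:Mul1,r3:1,r4:8
c19: - | r0:10,r1:5,r2:Mul1,r3:1,r4:8
c20: - | r0:10,r1:5,r2:Mul1,r3:1,r4:8

STATUS = VALUE 8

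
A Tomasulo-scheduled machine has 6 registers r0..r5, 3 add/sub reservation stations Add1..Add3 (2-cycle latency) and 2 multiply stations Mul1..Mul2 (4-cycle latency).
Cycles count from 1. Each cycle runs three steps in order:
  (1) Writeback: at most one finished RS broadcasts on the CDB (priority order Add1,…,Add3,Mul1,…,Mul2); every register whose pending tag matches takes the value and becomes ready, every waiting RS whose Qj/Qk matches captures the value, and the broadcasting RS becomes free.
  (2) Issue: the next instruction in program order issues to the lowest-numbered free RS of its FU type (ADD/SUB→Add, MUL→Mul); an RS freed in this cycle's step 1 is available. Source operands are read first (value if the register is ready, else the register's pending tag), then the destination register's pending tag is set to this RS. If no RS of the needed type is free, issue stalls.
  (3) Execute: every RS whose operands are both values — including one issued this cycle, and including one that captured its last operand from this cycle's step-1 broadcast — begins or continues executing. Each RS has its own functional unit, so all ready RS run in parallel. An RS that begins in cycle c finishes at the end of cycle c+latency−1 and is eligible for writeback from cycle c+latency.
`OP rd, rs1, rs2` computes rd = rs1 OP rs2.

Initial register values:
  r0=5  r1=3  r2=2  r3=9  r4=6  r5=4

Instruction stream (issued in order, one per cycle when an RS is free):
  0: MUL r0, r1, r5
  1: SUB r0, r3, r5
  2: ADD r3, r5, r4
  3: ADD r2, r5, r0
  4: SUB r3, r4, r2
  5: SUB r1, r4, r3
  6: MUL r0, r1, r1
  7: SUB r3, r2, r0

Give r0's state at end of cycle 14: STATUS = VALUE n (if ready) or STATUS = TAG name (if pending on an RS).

STATUS = VALUE 81

  c1: issue MUL r0<-Mul1  regs: r0:Mul1,r1:3,r2:2,r3:9,r4:6,r5:4
  c2: issue SUB r0<-Add1  regs: r0:Add1,r1:3,r2:2,r3:9,r4:6,r5:4
  c3: issue ADD r3<-Add2  regs: r0:Add1,r1:3,r2:2,r3:Add2,r4:6,r5:4
  c4: CDB Add1=5; issue ADD r2<-Add1  regs: r0:5,r1:3,r2:Add1,r3:Add2,r4:6,r5:4
  c5: CDB Add2=10; issue SUB r3<-Add2  regs: r0:5,r1:3,r2:Add1,r3:Add2,r4:6,r5:4
  c6: CDB Add1=9; issue SUB r1<-Add1  regs: r0:5,r1:Add1,r2:9,r3:Add2,r4:6,r5:4
  c7: CDB Mul1=12; issue MUL r0<-Mul1  regs: r0:Mul1,r1:Add1,r2:9,r3:Add2,r4:6,r5:4
  c8: CDB Add2=-3; issue SUB r3<-Add2  regs: r0:Mul1,r1:Add1,r2:9,r3:Add2,r4:6,r5:4
  c9: -  regs: r0:Mul1,r1:Add1,r2:9,r3:Add2,r4:6,r5:4
  c10: CDB Add1=9  regs: r0:Mul1,r1:9,r2:9,r3:Add2,r4:6,r5:4
  c11: -  regs: r0:Mul1,r1:9,r2:9,r3:Add2,r4:6,r5:4
  c12: -  regs: r0:Mul1,r1:9,r2:9,r3:Add2,r4:6,r5:4
  c13: -  regs: r0:Mul1,r1:9,r2:9,r3:Add2,r4:6,r5:4
  c14: CDB Mul1=81  regs: r0:81,r1:9,r2:9,r3:Add2,r4:6,r5:4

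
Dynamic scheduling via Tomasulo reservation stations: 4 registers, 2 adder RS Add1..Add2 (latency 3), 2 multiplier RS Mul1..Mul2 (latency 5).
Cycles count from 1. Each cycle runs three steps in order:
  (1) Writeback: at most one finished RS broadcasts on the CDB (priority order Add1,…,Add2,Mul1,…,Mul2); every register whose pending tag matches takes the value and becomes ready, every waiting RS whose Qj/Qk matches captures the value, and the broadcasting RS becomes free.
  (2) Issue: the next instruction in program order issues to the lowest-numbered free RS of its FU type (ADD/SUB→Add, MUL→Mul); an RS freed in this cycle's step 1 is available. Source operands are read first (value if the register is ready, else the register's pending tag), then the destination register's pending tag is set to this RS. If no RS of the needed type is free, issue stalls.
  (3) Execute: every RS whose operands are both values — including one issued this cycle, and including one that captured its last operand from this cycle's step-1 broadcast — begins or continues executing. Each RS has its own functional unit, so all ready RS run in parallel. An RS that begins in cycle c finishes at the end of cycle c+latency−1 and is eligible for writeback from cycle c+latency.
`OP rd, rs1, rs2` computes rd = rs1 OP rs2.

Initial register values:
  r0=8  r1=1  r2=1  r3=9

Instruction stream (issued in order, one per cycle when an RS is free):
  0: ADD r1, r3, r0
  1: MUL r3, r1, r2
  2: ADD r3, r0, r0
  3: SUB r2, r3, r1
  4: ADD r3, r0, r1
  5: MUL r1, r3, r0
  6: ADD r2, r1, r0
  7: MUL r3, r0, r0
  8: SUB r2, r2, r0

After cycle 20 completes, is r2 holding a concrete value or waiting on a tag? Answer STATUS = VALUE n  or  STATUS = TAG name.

STATUS = TAG Add2

  c1: issue ADD r1<-Add1  regs: r0:8,r1:Add1,r2:1,r3:9
  c2: issue MUL r3<-Mul1  regs: r0:8,r1:Add1,r2:1,r3:Mul1
  c3: issue ADD r3<-Add2  regs: r0:8,r1:Add1,r2:1,r3:Add2
  c4: CDB Add1=17; issue SUB r2<-Add1  regs: r0:8,r1:17,r2:Add1,r3:Add2
  c5: stall  regs: r0:8,r1:17,r2:Add1,r3:Add2
  c6: CDB Add2=16; issue ADD r3<-Add2  regs: r0:8,r1:17,r2:Add1,r3:Add2
  c7: issue MUL r1<-Mul2  regs: r0:8,r1:Mul2,r2:Add1,r3:Add2
  c8: stall  regs: r0:8,r1:Mul2,r2:Add1,r3:Add2
  c9: CDB Add1=-1; issue ADD r2<-Add1  regs: r0:8,r1:Mul2,r2:Add1,r3:Add2
  c10: CDB Add2=25; stall  regs: r0:8,r1:Mul2,r2:Add1,r3:25
  c11: CDB Mul1=17; issue MUL r3<-Mul1  regs: r0:8,r1:Mul2,r2:Add1,r3:Mul1
  c12: issue SUB r2<-Add2  regs: r0:8,r1:Mul2,r2:Add2,r3:Mul1
  c13: -  regs: r0:8,r1:Mul2,r2:Add2,r3:Mul1
  c14: -  regs: r0:8,r1:Mul2,r2:Add2,r3:Mul1
  c15: CDB Mul2=200  regs: r0:8,r1:200,r2:Add2,r3:Mul1
  c16: CDB Mul1=64  regs: r0:8,r1:200,r2:Add2,r3:64
  c17: -  regs: r0:8,r1:200,r2:Add2,r3:64
  c18: CDB Add1=208  regs: r0:8,r1:200,r2:Add2,r3:64
  c19: -  regs: r0:8,r1:200,r2:Add2,r3:64
  c20: -  regs: r0:8,r1:200,r2:Add2,r3:64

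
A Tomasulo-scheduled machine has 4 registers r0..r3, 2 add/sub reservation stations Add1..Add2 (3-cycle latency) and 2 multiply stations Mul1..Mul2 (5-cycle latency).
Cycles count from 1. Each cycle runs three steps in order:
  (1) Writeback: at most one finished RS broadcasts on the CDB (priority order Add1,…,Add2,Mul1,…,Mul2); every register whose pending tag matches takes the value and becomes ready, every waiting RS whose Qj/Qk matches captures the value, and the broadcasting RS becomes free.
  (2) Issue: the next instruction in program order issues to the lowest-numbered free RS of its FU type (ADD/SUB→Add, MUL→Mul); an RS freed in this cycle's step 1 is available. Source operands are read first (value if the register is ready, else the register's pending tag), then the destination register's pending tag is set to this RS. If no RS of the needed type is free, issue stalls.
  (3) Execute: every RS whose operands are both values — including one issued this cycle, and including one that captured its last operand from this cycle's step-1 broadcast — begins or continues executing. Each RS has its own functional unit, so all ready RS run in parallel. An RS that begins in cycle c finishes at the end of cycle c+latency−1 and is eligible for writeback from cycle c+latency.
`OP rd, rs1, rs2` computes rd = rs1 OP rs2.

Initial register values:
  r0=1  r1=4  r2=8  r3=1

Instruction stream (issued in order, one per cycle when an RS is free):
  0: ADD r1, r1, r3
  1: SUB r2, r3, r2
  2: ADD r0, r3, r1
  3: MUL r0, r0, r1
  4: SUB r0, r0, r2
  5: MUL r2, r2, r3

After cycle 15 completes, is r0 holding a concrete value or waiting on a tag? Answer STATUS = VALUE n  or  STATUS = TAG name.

c1: issue ADD r1<-Add1 | r0:1,r1:Add1,r2:8,r3:1
c2: issue SUB r2<-Add2 | r0:1,r1:Add1,r2:Add2,r3:1
c3: stall | r0:1,r1:Add1,r2:Add2,r3:1
c4: CDB Add1=5; issue ADD r0<-Add1 | r0:Add1,r1:5,r2:Add2,r3:1
c5: CDB Add2=-7; issue MUL r0<-Mul1 | r0:Mul1,r1:5,r2:-7,r3:1
c6: issue SUB r0<-Add2 | r0:Add2,r1:5,r2:-7,r3:1
c7: CDB Add1=6; issue MUL r2<-Mul2 | r0:Add2,r1:5,r2:Mul2,r3:1
c8: - | r0:Add2,r1:5,r2:Mul2,r3:1
c9: - | r0:Add2,r1:5,r2:Mul2,r3:1
c10: - | r0:Add2,r1:5,r2:Mul2,r3:1
c11: - | r0:Add2,r1:5,r2:Mul2,r3:1
c12: CDB Mul1=30 | r0:Add2,r1:5,r2:Mul2,r3:1
c13: CDB Mul2=-7 | r0:Add2,r1:5,r2:-7,r3:1
c14: - | r0:Add2,r1:5,r2:-7,r3:1
c15: CDB Add2=37 | r0:37,r1:5,r2:-7,r3:1

STATUS = VALUE 37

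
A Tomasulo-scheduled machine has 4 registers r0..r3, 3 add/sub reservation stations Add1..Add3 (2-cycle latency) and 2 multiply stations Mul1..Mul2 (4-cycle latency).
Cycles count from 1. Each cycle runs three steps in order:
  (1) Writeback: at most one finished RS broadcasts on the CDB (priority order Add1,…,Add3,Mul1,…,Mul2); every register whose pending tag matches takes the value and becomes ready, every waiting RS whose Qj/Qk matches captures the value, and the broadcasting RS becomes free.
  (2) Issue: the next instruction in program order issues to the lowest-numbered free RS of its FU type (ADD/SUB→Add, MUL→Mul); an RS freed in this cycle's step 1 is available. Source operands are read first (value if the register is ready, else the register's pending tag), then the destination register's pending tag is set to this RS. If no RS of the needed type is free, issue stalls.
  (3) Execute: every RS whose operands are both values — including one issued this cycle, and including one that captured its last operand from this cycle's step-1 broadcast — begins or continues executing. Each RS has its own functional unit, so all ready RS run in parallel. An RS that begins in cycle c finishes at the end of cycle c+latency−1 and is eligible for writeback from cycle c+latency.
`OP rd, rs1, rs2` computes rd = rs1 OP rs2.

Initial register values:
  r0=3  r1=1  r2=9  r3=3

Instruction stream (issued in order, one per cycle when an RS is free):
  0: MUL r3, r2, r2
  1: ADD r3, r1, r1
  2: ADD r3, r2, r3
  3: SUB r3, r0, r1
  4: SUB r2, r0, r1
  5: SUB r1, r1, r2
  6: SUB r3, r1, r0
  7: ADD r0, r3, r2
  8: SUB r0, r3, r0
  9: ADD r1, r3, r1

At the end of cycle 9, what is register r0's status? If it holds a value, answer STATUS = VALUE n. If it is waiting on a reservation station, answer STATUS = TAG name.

  c1: issue MUL r3<-Mul1  regs: r0:3,r1:1,r2:9,r3:Mul1
  c2: issue ADD r3<-Add1  regs: r0:3,r1:1,r2:9,r3:Add1
  c3: issue ADD r3<-Add2  regs: r0:3,r1:1,r2:9,r3:Add2
  c4: CDB Add1=2; issue SUB r3<-Add1  regs: r0:3,r1:1,r2:9,r3:Add1
  c5: CDB Mul1=81; issue SUB r2<-Add3  regs: r0:3,r1:1,r2:Add3,r3:Add1
  c6: CDB Add1=2; issue SUB r1<-Add1  regs: r0:3,r1:Add1,r2:Add3,r3:2
  c7: CDB Add2=11; issue SUB r3<-Add2  regs: r0:3,r1:Add1,r2:Add3,r3:Add2
  c8: CDB Add3=2; issue ADD r0<-Add3  regs: r0:Add3,r1:Add1,r2:2,r3:Add2
  c9: stall  regs: r0:Add3,r1:Add1,r2:2,r3:Add2

STATUS = TAG Add3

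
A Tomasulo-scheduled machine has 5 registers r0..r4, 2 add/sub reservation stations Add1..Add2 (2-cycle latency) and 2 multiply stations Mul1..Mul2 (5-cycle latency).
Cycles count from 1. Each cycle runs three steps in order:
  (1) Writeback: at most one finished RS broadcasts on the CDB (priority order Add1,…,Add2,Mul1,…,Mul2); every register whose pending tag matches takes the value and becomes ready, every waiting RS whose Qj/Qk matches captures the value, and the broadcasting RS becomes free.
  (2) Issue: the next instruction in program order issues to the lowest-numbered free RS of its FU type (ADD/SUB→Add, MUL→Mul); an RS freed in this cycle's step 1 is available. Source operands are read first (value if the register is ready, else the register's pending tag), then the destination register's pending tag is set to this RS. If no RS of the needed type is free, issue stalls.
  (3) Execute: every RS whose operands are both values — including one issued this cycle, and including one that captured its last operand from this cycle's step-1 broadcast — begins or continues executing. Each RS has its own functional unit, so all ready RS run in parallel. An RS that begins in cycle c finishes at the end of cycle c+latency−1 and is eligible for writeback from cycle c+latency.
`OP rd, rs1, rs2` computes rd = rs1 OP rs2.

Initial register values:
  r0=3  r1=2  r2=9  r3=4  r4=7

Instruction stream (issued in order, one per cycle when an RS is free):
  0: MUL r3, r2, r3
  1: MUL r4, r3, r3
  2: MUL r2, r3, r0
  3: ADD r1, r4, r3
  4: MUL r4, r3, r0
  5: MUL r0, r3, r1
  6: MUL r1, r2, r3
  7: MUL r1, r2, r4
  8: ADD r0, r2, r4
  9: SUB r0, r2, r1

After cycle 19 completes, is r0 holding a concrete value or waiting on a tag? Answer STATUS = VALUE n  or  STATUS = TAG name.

STATUS = VALUE 47952

c1: issue MUL r3<-Mul1 | r0:3,r1:2,r2:9,r3:Mul1,r4:7
c2: issue MUL r4<-Mul2 | r0:3,r1:2,r2:9,r3:Mul1,r4:Mul2
c3: stall | r0:3,r1:2,r2:9,r3:Mul1,r4:Mul2
c4: stall | r0:3,r1:2,r2:9,r3:Mul1,r4:Mul2
c5: stall | r0:3,r1:2,r2:9,r3:Mul1,r4:Mul2
c6: CDB Mul1=36; issue MUL r2<-Mul1 | r0:3,r1:2,r2:Mul1,r3:36,r4:Mul2
c7: issue ADD r1<-Add1 | r0:3,r1:Add1,r2:Mul1,r3:36,r4:Mul2
c8: stall | r0:3,r1:Add1,r2:Mul1,r3:36,r4:Mul2
c9: stall | r0:3,r1:Add1,r2:Mul1,r3:36,r4:Mul2
c10: stall | r0:3,r1:Add1,r2:Mul1,r3:36,r4:Mul2
c11: CDB Mul1=108; issue MUL r4<-Mul1 | r0:3,r1:Add1,r2:108,r3:36,r4:Mul1
c12: CDB Mul2=1296; issue MUL r0<-Mul2 | r0:Mul2,r1:Add1,r2:108,r3:36,r4:Mul1
c13: stall | r0:Mul2,r1:Add1,r2:108,r3:36,r4:Mul1
c14: CDB Add1=1332; stall | r0:Mul2,r1:1332,r2:108,r3:36,r4:Mul1
c15: stall | r0:Mul2,r1:1332,r2:108,r3:36,r4:Mul1
c16: CDB Mul1=108; issue MUL r1<-Mul1 | r0:Mul2,r1:Mul1,r2:108,r3:36,r4:108
c17: stall | r0:Mul2,r1:Mul1,r2:108,r3:36,r4:108
c18: stall | r0:Mul2,r1:Mul1,r2:108,r3:36,r4:108
c19: CDB Mul2=47952; issue MUL r1<-Mul2 | r0:47952,r1:Mul2,r2:108,r3:36,r4:108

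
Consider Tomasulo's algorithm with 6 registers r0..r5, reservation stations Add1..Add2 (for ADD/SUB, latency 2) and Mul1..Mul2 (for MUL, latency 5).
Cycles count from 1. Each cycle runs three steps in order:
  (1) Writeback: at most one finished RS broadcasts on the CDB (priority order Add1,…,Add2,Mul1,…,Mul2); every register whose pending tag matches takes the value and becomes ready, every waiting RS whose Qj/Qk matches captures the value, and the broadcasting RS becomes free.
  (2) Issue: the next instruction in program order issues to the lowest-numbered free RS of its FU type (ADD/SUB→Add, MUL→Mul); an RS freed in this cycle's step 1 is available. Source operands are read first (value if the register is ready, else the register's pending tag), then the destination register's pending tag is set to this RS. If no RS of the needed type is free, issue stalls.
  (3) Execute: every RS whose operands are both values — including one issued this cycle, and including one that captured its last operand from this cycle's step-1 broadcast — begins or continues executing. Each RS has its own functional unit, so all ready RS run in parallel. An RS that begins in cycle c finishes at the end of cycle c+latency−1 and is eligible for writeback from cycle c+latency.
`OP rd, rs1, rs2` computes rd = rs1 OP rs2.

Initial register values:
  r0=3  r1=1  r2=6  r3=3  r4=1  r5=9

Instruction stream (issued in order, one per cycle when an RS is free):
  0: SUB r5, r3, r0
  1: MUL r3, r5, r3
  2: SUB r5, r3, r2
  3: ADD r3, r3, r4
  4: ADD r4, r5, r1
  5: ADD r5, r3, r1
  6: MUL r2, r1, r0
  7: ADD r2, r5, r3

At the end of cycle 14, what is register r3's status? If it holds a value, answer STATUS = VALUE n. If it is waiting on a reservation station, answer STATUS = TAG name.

cycle 1: issue SUB r5<-Add1 // r0:3,r1:1,r2:6,r3:3,r4:1,r5:Add1
cycle 2: issue MUL r3<-Mul1 // r0:3,r1:1,r2:6,r3:Mul1,r4:1,r5:Add1
cycle 3: CDB Add1=0; issue SUB r5<-Add1 // r0:3,r1:1,r2:6,r3:Mul1,r4:1,r5:Add1
cycle 4: issue ADD r3<-Add2 // r0:3,r1:1,r2:6,r3:Add2,r4:1,r5:Add1
cycle 5: stall // r0:3,r1:1,r2:6,r3:Add2,r4:1,r5:Add1
cycle 6: stall // r0:3,r1:1,r2:6,r3:Add2,r4:1,r5:Add1
cycle 7: stall // r0:3,r1:1,r2:6,r3:Add2,r4:1,r5:Add1
cycle 8: CDB Mul1=0; stall // r0:3,r1:1,r2:6,r3:Add2,r4:1,r5:Add1
cycle 9: stall // r0:3,r1:1,r2:6,r3:Add2,r4:1,r5:Add1
cycle 10: CDB Add1=-6; issue ADD r4<-Add1 // r0:3,r1:1,r2:6,r3:Add2,r4:Add1,r5:-6
cycle 11: CDB Add2=1; issue ADD r5<-Add2 // r0:3,r1:1,r2:6,r3:1,r4:Add1,r5:Add2
cycle 12: CDB Add1=-5; issue MUL r2<-Mul1 // r0:3,r1:1,r2:Mul1,r3:1,r4:-5,r5:Add2
cycle 13: CDB Add2=2; issue ADD r2<-Add1 // r0:3,r1:1,r2:Add1,r3:1,r4:-5,r5:2
cycle 14: - // r0:3,r1:1,r2:Add1,r3:1,r4:-5,r5:2

STATUS = VALUE 1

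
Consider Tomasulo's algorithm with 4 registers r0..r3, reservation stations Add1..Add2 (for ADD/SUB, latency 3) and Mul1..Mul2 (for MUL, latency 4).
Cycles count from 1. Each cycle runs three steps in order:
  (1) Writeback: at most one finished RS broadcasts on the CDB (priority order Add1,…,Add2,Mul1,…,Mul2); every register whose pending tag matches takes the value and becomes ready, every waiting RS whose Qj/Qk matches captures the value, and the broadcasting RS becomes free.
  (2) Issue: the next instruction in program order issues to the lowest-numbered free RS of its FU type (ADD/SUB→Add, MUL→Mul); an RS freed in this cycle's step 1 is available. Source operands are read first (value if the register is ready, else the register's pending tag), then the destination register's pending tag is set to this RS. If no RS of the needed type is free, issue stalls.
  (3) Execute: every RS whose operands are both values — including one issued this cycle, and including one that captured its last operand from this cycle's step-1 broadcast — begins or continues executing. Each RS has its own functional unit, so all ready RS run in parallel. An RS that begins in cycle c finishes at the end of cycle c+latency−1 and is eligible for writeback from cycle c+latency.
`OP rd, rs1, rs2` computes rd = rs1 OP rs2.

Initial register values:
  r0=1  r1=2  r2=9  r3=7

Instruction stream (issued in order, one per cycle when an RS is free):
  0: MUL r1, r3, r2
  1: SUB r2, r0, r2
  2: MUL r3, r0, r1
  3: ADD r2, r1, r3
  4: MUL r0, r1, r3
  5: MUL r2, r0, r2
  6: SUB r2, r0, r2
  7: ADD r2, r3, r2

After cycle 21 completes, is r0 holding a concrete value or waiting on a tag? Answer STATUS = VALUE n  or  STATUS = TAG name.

STATUS = VALUE 3969

c1: issue MUL r1<-Mul1 | r0:1,r1:Mul1,r2:9,r3:7
c2: issue SUB r2<-Add1 | r0:1,r1:Mul1,r2:Add1,r3:7
c3: issue MUL r3<-Mul2 | r0:1,r1:Mul1,r2:Add1,r3:Mul2
c4: issue ADD r2<-Add2 | r0:1,r1:Mul1,r2:Add2,r3:Mul2
c5: CDB Add1=-8; stall | r0:1,r1:Mul1,r2:Add2,r3:Mul2
c6: CDB Mul1=63; issue MUL r0<-Mul1 | r0:Mul1,r1:63,r2:Add2,r3:Mul2
c7: stall | r0:Mul1,r1:63,r2:Add2,r3:Mul2
c8: stall | r0:Mul1,r1:63,r2:Add2,r3:Mul2
c9: stall | r0:Mul1,r1:63,r2:Add2,r3:Mul2
c10: CDB Mul2=63; issue MUL r2<-Mul2 | r0:Mul1,r1:63,r2:Mul2,r3:63
c11: issue SUB r2<-Add1 | r0:Mul1,r1:63,r2:Add1,r3:63
c12: stall | r0:Mul1,r1:63,r2:Add1,r3:63
c13: CDB Add2=126; issue ADD r2<-Add2 | r0:Mul1,r1:63,r2:Add2,r3:63
c14: CDB Mul1=3969 | r0:3969,r1:63,r2:Add2,r3:63
c15: - | r0:3969,r1:63,r2:Add2,r3:63
c16: - | r0:3969,r1:63,r2:Add2,r3:63
c17: - | r0:3969,r1:63,r2:Add2,r3:63
c18: CDB Mul2=500094 | r0:3969,r1:63,r2:Add2,r3:63
c19: - | r0:3969,r1:63,r2:Add2,r3:63
c20: - | r0:3969,r1:63,r2:Add2,r3:63
c21: CDB Add1=-496125 | r0:3969,r1:63,r2:Add2,r3:63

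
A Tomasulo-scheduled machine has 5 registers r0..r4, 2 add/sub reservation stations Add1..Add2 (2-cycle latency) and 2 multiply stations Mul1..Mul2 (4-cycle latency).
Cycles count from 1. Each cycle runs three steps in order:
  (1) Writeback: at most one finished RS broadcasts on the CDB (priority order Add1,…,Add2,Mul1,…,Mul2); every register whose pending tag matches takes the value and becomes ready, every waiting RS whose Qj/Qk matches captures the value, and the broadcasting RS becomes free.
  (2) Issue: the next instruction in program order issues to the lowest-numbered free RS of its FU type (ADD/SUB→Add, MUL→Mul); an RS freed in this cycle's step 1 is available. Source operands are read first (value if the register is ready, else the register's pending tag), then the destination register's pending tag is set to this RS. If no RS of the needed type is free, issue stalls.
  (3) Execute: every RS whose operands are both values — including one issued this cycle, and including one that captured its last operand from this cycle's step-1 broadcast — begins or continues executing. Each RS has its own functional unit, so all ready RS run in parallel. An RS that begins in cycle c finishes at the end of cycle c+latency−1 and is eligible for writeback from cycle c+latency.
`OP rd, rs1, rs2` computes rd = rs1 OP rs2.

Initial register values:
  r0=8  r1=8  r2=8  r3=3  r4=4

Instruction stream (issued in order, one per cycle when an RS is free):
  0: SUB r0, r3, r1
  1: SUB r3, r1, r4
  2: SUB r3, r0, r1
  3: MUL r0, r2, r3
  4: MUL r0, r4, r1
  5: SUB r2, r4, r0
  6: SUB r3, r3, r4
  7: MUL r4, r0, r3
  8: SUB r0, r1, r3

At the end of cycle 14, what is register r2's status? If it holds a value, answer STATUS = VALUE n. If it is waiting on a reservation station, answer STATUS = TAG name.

c1: issue SUB r0<-Add1 | r0:Add1,r1:8,r2:8,r3:3,r4:4
c2: issue SUB r3<-Add2 | r0:Add1,r1:8,r2:8,r3:Add2,r4:4
c3: CDB Add1=-5; issue SUB r3<-Add1 | r0:-5,r1:8,r2:8,r3:Add1,r4:4
c4: CDB Add2=4; issue MUL r0<-Mul1 | r0:Mul1,r1:8,r2:8,r3:Add1,r4:4
c5: CDB Add1=-13; issue MUL r0<-Mul2 | r0:Mul2,r1:8,r2:8,r3:-13,r4:4
c6: issue SUB r2<-Add1 | r0:Mul2,r1:8,r2:Add1,r3:-13,r4:4
c7: issue SUB r3<-Add2 | r0:Mul2,r1:8,r2:Add1,r3:Add2,r4:4
c8: stall | r0:Mul2,r1:8,r2:Add1,r3:Add2,r4:4
c9: CDB Add2=-17; stall | r0:Mul2,r1:8,r2:Add1,r3:-17,r4:4
c10: CDB Mul1=-104; issue MUL r4<-Mul1 | r0:Mul2,r1:8,r2:Add1,r3:-17,r4:Mul1
c11: CDB Mul2=32; issue SUB r0<-Add2 | r0:Add2,r1:8,r2:Add1,r3:-17,r4:Mul1
c12: - | r0:Add2,r1:8,r2:Add1,r3:-17,r4:Mul1
c13: CDB Add1=-28 | r0:Add2,r1:8,r2:-28,r3:-17,r4:Mul1
c14: CDB Add2=25 | r0:25,r1:8,r2:-28,r3:-17,r4:Mul1

STATUS = VALUE -28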